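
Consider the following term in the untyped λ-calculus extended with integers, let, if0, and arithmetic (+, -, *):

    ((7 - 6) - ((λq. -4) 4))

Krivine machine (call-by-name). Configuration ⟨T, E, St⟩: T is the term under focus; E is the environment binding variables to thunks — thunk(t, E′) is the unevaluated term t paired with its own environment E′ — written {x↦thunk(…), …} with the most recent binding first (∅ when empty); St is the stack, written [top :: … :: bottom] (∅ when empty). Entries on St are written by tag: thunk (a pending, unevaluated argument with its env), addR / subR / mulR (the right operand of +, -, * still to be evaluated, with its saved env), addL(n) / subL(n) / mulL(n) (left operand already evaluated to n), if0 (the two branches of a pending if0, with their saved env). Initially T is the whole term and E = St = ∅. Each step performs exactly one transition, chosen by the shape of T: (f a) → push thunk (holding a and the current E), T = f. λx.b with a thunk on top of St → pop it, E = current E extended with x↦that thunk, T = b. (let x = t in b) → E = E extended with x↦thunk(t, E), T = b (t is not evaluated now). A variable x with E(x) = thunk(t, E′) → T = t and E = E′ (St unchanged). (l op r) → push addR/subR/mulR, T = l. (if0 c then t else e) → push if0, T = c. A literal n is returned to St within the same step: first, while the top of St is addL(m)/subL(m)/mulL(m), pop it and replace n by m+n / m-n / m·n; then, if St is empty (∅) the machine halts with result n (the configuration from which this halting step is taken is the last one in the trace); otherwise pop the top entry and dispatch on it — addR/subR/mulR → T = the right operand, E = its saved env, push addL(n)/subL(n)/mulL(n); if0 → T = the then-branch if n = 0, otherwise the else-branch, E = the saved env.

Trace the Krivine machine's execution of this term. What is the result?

Answer: 5

Machine steps:
[0] <T=((7 - 6) - ((λq. -4) 4)), E=∅, St=∅>
[1] <T=(7 - 6), E=∅, St=[subR]>
[2] <T=7, E=∅, St=[subR :: subR]>
[3] <T=6, E=∅, St=[subL(7) :: subR]>
[4] <T=((λq. -4) 4), E=∅, St=[subL(1)]>
[5] <T=(λq. -4), E=∅, St=[thunk :: subL(1)]>
[6] <T=-4, E={q↦thunk(4, ∅)}, St=[subL(1)]>
→ final value 5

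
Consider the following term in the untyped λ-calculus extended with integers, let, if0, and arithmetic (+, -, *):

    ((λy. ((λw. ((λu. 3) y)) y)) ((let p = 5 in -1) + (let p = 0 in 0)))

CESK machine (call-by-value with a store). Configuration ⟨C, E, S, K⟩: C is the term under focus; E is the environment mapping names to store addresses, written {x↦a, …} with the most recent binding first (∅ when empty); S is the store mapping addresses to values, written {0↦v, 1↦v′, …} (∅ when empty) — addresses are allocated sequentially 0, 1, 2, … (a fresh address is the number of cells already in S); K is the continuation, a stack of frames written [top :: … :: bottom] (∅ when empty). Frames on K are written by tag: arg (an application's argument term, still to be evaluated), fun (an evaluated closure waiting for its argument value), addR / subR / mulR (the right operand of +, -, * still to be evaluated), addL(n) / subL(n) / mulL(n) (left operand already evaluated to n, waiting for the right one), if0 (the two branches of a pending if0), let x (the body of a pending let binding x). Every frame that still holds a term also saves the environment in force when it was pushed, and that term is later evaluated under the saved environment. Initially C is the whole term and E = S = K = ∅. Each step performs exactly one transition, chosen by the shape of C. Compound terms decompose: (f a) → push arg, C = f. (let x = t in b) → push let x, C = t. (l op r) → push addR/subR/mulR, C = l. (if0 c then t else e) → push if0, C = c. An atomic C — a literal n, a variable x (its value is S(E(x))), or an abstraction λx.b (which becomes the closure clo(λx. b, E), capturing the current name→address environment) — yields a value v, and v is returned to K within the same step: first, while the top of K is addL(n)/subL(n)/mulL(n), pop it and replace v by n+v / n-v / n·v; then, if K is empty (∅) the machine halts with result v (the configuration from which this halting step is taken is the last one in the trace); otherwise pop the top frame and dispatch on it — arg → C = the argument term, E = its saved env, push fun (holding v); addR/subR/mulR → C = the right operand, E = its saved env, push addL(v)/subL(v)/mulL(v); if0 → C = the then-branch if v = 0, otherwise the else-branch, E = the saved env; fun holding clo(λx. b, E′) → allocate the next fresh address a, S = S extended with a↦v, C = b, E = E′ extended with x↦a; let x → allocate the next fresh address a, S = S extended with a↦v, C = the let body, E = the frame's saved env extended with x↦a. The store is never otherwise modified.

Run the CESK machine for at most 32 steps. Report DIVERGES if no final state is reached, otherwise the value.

Answer: 3

Execution trace:
0. [C=((λy. ((λw. ((λu. 3) y)) y)) ((let p = 5 in -1) + (let p = 0 in 0))) | E=∅ | S=∅ | K=∅]
1. [C=(λy. ((λw. ((λu. 3) y)) y)) | E=∅ | S=∅ | K=[arg]]
2. [C=((let p = 5 in -1) + (let p = 0 in 0)) | E=∅ | S=∅ | K=[fun]]
3. [C=(let p = 5 in -1) | E=∅ | S=∅ | K=[addR :: fun]]
4. [C=5 | E=∅ | S=∅ | K=[let p :: addR :: fun]]
5. [C=-1 | E={p↦0} | S={0↦5} | K=[addR :: fun]]
6. [C=(let p = 0 in 0) | E=∅ | S={0↦5} | K=[addL(-1) :: fun]]
7. [C=0 | E=∅ | S={0↦5} | K=[let p :: addL(-1) :: fun]]
8. [C=0 | E={p↦1} | S={0↦5, 1↦0} | K=[addL(-1) :: fun]]
9. [C=((λw. ((λu. 3) y)) y) | E={y↦2} | S={0↦5, 1↦0, 2↦-1} | K=∅]
10. [C=(λw. ((λu. 3) y)) | E={y↦2} | S={0↦5, 1↦0, 2↦-1} | K=[arg]]
11. [C=y | E={y↦2} | S={0↦5, 1↦0, 2↦-1} | K=[fun]]
12. [C=((λu. 3) y) | E={w↦3, y↦2} | S={0↦5, 1↦0, 2↦-1, 3↦-1} | K=∅]
13. [C=(λu. 3) | E={w↦3, y↦2} | S={0↦5, 1↦0, 2↦-1, 3↦-1} | K=[arg]]
14. [C=y | E={w↦3, y↦2} | S={0↦5, 1↦0, 2↦-1, 3↦-1} | K=[fun]]
15. [C=3 | E={u↦4, w↦3, y↦2} | S={0↦5, 1↦0, 2↦-1, 3↦-1, 4↦-1} | K=∅]
→ final value 3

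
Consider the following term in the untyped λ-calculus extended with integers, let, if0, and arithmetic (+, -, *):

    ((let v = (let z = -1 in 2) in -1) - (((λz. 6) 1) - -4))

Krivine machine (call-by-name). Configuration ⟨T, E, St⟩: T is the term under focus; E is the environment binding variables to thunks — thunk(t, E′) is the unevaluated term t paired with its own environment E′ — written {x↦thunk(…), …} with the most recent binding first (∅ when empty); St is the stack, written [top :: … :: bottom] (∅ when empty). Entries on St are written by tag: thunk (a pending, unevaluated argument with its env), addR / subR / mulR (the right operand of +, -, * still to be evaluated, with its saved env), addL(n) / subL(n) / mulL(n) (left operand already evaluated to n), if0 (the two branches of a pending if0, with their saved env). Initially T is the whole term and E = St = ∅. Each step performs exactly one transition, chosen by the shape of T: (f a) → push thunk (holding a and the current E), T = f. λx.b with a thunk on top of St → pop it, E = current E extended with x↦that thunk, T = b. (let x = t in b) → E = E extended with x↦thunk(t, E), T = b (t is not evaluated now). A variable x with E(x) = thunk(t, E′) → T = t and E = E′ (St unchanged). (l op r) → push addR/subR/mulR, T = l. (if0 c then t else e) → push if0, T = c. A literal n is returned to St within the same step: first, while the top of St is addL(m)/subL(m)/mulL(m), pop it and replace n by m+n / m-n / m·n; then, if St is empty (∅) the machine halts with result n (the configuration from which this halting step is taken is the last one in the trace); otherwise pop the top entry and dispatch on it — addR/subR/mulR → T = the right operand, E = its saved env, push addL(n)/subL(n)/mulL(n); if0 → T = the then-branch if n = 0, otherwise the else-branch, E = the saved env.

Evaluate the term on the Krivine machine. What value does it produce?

Answer: -11

Machine steps:
t=0: [T=((let v = (let z = -1 in 2) in -1) - (((λz. 6) 1) - -4)) | E=∅ | St=∅]
t=1: [T=(let v = (let z = -1 in 2) in -1) | E=∅ | St=[subR]]
t=2: [T=-1 | E={v↦thunk((let z = -1 in 2), ∅)} | St=[subR]]
t=3: [T=(((λz. 6) 1) - -4) | E=∅ | St=[subL(-1)]]
t=4: [T=((λz. 6) 1) | E=∅ | St=[subR :: subL(-1)]]
t=5: [T=(λz. 6) | E=∅ | St=[thunk :: subR :: subL(-1)]]
t=6: [T=6 | E={z↦thunk(1, ∅)} | St=[subR :: subL(-1)]]
t=7: [T=-4 | E=∅ | St=[subL(6) :: subL(-1)]]
→ final value -11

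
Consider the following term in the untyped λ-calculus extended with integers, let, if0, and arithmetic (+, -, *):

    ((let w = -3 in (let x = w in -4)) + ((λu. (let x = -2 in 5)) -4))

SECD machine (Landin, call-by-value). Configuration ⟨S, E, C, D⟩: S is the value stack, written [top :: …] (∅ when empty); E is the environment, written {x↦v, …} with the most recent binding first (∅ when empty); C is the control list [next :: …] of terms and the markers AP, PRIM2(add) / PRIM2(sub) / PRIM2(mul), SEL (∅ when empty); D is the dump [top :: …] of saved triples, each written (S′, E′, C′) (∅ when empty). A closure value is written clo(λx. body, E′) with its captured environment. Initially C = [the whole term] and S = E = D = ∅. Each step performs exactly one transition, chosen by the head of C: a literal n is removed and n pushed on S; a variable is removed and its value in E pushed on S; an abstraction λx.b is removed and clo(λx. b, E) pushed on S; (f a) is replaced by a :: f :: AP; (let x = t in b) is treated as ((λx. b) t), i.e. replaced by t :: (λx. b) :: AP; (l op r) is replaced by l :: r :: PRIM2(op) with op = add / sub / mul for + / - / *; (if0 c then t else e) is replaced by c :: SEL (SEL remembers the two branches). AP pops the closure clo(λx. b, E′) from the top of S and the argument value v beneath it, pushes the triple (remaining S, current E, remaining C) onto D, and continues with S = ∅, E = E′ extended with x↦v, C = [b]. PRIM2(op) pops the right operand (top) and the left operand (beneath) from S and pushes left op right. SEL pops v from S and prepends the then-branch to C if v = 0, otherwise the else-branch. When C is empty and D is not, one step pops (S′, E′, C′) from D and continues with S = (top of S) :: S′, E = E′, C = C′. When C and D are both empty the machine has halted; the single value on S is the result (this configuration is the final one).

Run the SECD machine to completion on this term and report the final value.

Answer: 1

Derivation:
[0] <S=∅, E=∅, C=[((let w = -3 in (let x = w in -4)) + ((λu. (let x = -2 in 5)) -4))], D=∅>
[1] <S=∅, E=∅, C=[(let w = -3 in (let x = w in -4)) :: ((λu. (let x = -2 in 5)) -4) :: PRIM2(add)], D=∅>
[2] <S=∅, E=∅, C=[-3 :: (λw. (let x = w in -4)) :: AP :: ((λu. (let x = -2 in 5)) -4) :: PRIM2(add)], D=∅>
[3] <S=[-3], E=∅, C=[(λw. (let x = w in -4)) :: AP :: ((λu. (let x = -2 in 5)) -4) :: PRIM2(add)], D=∅>
[4] <S=[clo(λw. (let x = w in -4), ∅) :: -3], E=∅, C=[AP :: ((λu. (let x = -2 in 5)) -4) :: PRIM2(add)], D=∅>
[5] <S=∅, E={w↦-3}, C=[(let x = w in -4)], D=[(∅, ∅, [((λu. (let x = -2 in 5)) -4) :: PRIM2(add)])]>
[6] <S=∅, E={w↦-3}, C=[w :: (λx. -4) :: AP], D=[(∅, ∅, [((λu. (let x = -2 in 5)) -4) :: PRIM2(add)])]>
[7] <S=[-3], E={w↦-3}, C=[(λx. -4) :: AP], D=[(∅, ∅, [((λu. (let x = -2 in 5)) -4) :: PRIM2(add)])]>
[8] <S=[clo(λx. -4, {w↦-3}) :: -3], E={w↦-3}, C=[AP], D=[(∅, ∅, [((λu. (let x = -2 in 5)) -4) :: PRIM2(add)])]>
[9] <S=∅, E={x↦-3, w↦-3}, C=[-4], D=[(∅, {w↦-3}, ∅) :: (∅, ∅, [((λu. (let x = -2 in 5)) -4) :: PRIM2(add)])]>
[10] <S=[-4], E={x↦-3, w↦-3}, C=∅, D=[(∅, {w↦-3}, ∅) :: (∅, ∅, [((λu. (let x = -2 in 5)) -4) :: PRIM2(add)])]>
[11] <S=[-4], E={w↦-3}, C=∅, D=[(∅, ∅, [((λu. (let x = -2 in 5)) -4) :: PRIM2(add)])]>
[12] <S=[-4], E=∅, C=[((λu. (let x = -2 in 5)) -4) :: PRIM2(add)], D=∅>
[13] <S=[-4], E=∅, C=[-4 :: (λu. (let x = -2 in 5)) :: AP :: PRIM2(add)], D=∅>
[14] <S=[-4 :: -4], E=∅, C=[(λu. (let x = -2 in 5)) :: AP :: PRIM2(add)], D=∅>
[15] <S=[clo(λu. (let x = -2 in 5), ∅) :: -4 :: -4], E=∅, C=[AP :: PRIM2(add)], D=∅>
[16] <S=∅, E={u↦-4}, C=[(let x = -2 in 5)], D=[([-4], ∅, [PRIM2(add)])]>
[17] <S=∅, E={u↦-4}, C=[-2 :: (λx. 5) :: AP], D=[([-4], ∅, [PRIM2(add)])]>
[18] <S=[-2], E={u↦-4}, C=[(λx. 5) :: AP], D=[([-4], ∅, [PRIM2(add)])]>
[19] <S=[clo(λx. 5, {u↦-4}) :: -2], E={u↦-4}, C=[AP], D=[([-4], ∅, [PRIM2(add)])]>
[20] <S=∅, E={x↦-2, u↦-4}, C=[5], D=[(∅, {u↦-4}, ∅) :: ([-4], ∅, [PRIM2(add)])]>
[21] <S=[5], E={x↦-2, u↦-4}, C=∅, D=[(∅, {u↦-4}, ∅) :: ([-4], ∅, [PRIM2(add)])]>
[22] <S=[5], E={u↦-4}, C=∅, D=[([-4], ∅, [PRIM2(add)])]>
[23] <S=[5 :: -4], E=∅, C=[PRIM2(add)], D=∅>
[24] <S=[1], E=∅, C=∅, D=∅>
→ final value 1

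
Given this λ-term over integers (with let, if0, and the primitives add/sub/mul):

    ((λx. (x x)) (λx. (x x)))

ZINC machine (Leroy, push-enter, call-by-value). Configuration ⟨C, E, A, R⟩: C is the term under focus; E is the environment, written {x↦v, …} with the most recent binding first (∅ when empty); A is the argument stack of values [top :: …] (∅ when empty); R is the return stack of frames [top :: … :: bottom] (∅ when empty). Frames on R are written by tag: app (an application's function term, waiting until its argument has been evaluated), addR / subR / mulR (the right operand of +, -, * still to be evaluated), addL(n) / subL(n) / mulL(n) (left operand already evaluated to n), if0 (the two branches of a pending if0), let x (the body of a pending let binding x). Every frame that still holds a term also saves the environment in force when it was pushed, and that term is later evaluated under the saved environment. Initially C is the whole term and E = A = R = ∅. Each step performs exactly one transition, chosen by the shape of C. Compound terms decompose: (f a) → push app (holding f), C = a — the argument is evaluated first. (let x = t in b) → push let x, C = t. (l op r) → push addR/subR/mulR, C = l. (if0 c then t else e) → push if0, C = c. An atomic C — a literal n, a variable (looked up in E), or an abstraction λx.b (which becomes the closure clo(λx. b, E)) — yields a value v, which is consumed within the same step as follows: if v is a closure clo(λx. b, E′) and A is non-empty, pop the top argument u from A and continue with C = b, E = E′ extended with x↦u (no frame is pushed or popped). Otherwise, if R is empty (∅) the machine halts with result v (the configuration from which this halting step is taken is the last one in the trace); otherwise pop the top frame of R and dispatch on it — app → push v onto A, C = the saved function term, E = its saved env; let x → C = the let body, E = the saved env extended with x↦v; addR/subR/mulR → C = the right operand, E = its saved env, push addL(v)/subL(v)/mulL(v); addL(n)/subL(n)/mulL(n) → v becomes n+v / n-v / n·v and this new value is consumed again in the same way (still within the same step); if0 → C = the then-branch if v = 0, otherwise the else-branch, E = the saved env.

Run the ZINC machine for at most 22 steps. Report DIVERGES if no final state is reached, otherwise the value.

[0] [C=((λx. (x x)) (λx. (x x))) | E=∅ | A=∅ | R=∅]
[1] [C=(λx. (x x)) | E=∅ | A=∅ | R=[app]]
[2] [C=(λx. (x x)) | E=∅ | A=[clo(λx. (x x), ∅)] | R=∅]
[3] [C=(x x) | E={x↦clo(λx. (x x), ∅)} | A=∅ | R=∅]
[4] [C=x | E={x↦clo(λx. (x x), ∅)} | A=∅ | R=[app]]
[5] [C=x | E={x↦clo(λx. (x x), ∅)} | A=[clo(λx. (x x), ∅)] | R=∅]
… configuration repeats with period 3 (steps 3–5 recur indefinitely) …

Answer: DIVERGES (no final state within 22 steps)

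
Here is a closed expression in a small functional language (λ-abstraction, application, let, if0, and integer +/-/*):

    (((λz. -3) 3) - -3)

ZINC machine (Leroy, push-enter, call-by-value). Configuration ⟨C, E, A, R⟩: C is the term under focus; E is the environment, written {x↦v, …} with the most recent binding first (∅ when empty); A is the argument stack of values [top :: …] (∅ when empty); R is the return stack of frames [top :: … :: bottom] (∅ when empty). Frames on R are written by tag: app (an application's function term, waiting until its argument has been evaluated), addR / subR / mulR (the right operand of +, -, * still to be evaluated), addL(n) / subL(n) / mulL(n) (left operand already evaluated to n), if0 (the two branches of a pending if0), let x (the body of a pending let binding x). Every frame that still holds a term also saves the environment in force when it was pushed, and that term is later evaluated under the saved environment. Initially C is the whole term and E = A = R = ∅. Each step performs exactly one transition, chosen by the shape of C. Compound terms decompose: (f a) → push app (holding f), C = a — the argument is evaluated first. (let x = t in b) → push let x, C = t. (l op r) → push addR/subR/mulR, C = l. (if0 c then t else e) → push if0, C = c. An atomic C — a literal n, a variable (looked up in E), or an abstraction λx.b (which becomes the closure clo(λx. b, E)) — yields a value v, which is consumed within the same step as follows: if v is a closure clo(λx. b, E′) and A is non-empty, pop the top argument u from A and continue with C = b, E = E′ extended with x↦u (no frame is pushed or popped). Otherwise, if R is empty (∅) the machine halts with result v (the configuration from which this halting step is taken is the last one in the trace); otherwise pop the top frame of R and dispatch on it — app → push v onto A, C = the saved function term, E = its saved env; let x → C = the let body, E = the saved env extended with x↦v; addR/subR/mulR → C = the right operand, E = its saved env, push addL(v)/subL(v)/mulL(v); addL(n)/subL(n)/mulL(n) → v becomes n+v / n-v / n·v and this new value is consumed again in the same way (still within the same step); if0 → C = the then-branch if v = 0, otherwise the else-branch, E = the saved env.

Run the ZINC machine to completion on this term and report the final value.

step 0: <C=(((λz. -3) 3) - -3), E=∅, A=∅, R=∅>
step 1: <C=((λz. -3) 3), E=∅, A=∅, R=[subR]>
step 2: <C=3, E=∅, A=∅, R=[app :: subR]>
step 3: <C=(λz. -3), E=∅, A=[3], R=[subR]>
step 4: <C=-3, E={z↦3}, A=∅, R=[subR]>
step 5: <C=-3, E=∅, A=∅, R=[subL(-3)]>
→ final value 0

Answer: 0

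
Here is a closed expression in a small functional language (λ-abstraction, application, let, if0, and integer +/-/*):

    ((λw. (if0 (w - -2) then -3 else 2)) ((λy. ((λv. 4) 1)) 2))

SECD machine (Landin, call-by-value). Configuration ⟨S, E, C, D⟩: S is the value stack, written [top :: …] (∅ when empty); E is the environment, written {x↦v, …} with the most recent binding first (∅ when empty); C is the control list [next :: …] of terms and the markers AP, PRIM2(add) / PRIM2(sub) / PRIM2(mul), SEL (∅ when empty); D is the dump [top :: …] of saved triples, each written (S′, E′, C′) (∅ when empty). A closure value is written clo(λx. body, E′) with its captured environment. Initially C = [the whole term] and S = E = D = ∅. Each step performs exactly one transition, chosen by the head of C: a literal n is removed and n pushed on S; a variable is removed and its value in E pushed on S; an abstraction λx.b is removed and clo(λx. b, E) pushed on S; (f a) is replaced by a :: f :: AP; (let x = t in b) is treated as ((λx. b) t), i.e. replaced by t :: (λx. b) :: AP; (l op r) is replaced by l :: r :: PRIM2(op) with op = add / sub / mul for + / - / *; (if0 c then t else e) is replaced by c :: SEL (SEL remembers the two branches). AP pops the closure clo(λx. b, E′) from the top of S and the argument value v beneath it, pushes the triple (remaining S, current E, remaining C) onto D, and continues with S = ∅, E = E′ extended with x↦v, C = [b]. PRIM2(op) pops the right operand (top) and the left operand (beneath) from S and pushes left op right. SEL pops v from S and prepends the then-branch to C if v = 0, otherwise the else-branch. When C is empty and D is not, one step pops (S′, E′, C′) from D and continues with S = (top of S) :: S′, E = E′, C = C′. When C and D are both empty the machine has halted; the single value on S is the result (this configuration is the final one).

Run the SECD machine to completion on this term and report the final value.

[0] ⟨S=∅; E=∅; C=[((λw. (if0 (w - -2) then -3 else 2)) ((λy. ((λv. 4) 1)) 2))]; D=∅⟩
[1] ⟨S=∅; E=∅; C=[((λy. ((λv. 4) 1)) 2) :: (λw. (if0 (w - -2) then -3 else 2)) :: AP]; D=∅⟩
[2] ⟨S=∅; E=∅; C=[2 :: (λy. ((λv. 4) 1)) :: AP :: (λw. (if0 (w - -2) then -3 else 2)) :: AP]; D=∅⟩
[3] ⟨S=[2]; E=∅; C=[(λy. ((λv. 4) 1)) :: AP :: (λw. (if0 (w - -2) then -3 else 2)) :: AP]; D=∅⟩
[4] ⟨S=[clo(λy. ((λv. 4) 1), ∅) :: 2]; E=∅; C=[AP :: (λw. (if0 (w - -2) then -3 else 2)) :: AP]; D=∅⟩
[5] ⟨S=∅; E={y↦2}; C=[((λv. 4) 1)]; D=[(∅, ∅, [(λw. (if0 (w - -2) then -3 else 2)) :: AP])]⟩
[6] ⟨S=∅; E={y↦2}; C=[1 :: (λv. 4) :: AP]; D=[(∅, ∅, [(λw. (if0 (w - -2) then -3 else 2)) :: AP])]⟩
[7] ⟨S=[1]; E={y↦2}; C=[(λv. 4) :: AP]; D=[(∅, ∅, [(λw. (if0 (w - -2) then -3 else 2)) :: AP])]⟩
[8] ⟨S=[clo(λv. 4, {y↦2}) :: 1]; E={y↦2}; C=[AP]; D=[(∅, ∅, [(λw. (if0 (w - -2) then -3 else 2)) :: AP])]⟩
[9] ⟨S=∅; E={v↦1, y↦2}; C=[4]; D=[(∅, {y↦2}, ∅) :: (∅, ∅, [(λw. (if0 (w - -2) then -3 else 2)) :: AP])]⟩
[10] ⟨S=[4]; E={v↦1, y↦2}; C=∅; D=[(∅, {y↦2}, ∅) :: (∅, ∅, [(λw. (if0 (w - -2) then -3 else 2)) :: AP])]⟩
[11] ⟨S=[4]; E={y↦2}; C=∅; D=[(∅, ∅, [(λw. (if0 (w - -2) then -3 else 2)) :: AP])]⟩
[12] ⟨S=[4]; E=∅; C=[(λw. (if0 (w - -2) then -3 else 2)) :: AP]; D=∅⟩
[13] ⟨S=[clo(λw. (if0 (w - -2) then -3 else 2), ∅) :: 4]; E=∅; C=[AP]; D=∅⟩
[14] ⟨S=∅; E={w↦4}; C=[(if0 (w - -2) then -3 else 2)]; D=[(∅, ∅, ∅)]⟩
[15] ⟨S=∅; E={w↦4}; C=[(w - -2) :: SEL]; D=[(∅, ∅, ∅)]⟩
[16] ⟨S=∅; E={w↦4}; C=[w :: -2 :: PRIM2(sub) :: SEL]; D=[(∅, ∅, ∅)]⟩
[17] ⟨S=[4]; E={w↦4}; C=[-2 :: PRIM2(sub) :: SEL]; D=[(∅, ∅, ∅)]⟩
[18] ⟨S=[-2 :: 4]; E={w↦4}; C=[PRIM2(sub) :: SEL]; D=[(∅, ∅, ∅)]⟩
[19] ⟨S=[6]; E={w↦4}; C=[SEL]; D=[(∅, ∅, ∅)]⟩
[20] ⟨S=∅; E={w↦4}; C=[2]; D=[(∅, ∅, ∅)]⟩
[21] ⟨S=[2]; E={w↦4}; C=∅; D=[(∅, ∅, ∅)]⟩
[22] ⟨S=[2]; E=∅; C=∅; D=∅⟩
→ final value 2

Answer: 2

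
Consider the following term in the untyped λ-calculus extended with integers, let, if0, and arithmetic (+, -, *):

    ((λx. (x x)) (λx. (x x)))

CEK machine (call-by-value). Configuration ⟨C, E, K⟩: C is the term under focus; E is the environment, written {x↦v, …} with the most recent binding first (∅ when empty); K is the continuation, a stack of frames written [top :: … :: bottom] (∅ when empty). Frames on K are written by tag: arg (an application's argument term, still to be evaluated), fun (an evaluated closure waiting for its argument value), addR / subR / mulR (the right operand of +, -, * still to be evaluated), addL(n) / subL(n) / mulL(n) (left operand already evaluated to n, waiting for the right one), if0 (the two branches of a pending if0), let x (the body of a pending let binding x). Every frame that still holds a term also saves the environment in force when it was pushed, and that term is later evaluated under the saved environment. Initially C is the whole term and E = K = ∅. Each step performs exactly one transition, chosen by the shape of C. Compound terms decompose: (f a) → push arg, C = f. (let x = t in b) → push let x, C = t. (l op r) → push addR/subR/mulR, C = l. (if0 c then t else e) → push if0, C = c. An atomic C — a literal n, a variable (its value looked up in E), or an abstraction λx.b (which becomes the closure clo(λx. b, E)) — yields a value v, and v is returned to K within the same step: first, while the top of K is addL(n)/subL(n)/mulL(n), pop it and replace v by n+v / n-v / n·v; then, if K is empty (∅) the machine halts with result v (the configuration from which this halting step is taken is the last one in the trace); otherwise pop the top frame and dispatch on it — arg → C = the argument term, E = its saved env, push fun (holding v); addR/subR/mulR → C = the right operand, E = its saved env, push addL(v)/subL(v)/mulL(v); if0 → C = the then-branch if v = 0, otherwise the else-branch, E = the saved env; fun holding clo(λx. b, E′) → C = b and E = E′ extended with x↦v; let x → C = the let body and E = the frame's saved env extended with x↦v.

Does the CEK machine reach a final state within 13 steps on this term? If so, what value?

Answer: DIVERGES (no final state within 13 steps)

Machine steps:
t=0: ⟨C=((λx. (x x)) (λx. (x x))); E=∅; K=∅⟩
t=1: ⟨C=(λx. (x x)); E=∅; K=[arg]⟩
t=2: ⟨C=(λx. (x x)); E=∅; K=[fun]⟩
t=3: ⟨C=(x x); E={x↦clo(λx. (x x), ∅)}; K=∅⟩
t=4: ⟨C=x; E={x↦clo(λx. (x x), ∅)}; K=[arg]⟩
t=5: ⟨C=x; E={x↦clo(λx. (x x), ∅)}; K=[fun]⟩
… configuration repeats with period 3 (steps 3–5 recur indefinitely) …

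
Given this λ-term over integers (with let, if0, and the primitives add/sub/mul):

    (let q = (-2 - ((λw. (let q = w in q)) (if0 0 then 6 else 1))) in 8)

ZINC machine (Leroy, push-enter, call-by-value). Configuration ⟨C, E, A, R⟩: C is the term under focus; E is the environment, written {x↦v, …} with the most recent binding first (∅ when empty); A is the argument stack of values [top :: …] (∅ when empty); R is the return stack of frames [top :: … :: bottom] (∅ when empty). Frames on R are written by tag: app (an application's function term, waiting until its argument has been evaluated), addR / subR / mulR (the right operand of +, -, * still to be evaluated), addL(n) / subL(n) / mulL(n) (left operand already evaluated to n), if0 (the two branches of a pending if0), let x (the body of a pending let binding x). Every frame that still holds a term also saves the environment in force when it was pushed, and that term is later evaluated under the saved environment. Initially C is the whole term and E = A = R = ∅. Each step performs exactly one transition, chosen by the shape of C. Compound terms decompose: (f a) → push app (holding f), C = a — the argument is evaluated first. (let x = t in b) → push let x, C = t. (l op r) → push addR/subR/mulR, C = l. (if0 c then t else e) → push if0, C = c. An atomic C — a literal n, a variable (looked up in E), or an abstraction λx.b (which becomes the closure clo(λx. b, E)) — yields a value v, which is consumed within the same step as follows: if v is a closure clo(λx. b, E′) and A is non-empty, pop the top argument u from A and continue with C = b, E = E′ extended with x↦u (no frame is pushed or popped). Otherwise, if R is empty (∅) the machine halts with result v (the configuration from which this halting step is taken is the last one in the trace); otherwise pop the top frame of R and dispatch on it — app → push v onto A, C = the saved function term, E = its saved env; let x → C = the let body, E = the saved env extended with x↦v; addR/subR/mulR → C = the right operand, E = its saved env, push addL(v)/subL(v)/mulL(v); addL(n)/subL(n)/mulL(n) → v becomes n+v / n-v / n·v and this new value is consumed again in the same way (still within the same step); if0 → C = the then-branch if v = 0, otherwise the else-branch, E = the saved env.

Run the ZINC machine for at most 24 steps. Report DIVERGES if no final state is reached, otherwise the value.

Answer: 8

Derivation:
step 0: ⟨C=(let q = (-2 - ((λw. (let q = w in q)) (if0 0 then 6 else 1))) in 8); E=∅; A=∅; R=∅⟩
step 1: ⟨C=(-2 - ((λw. (let q = w in q)) (if0 0 then 6 else 1))); E=∅; A=∅; R=[let q]⟩
step 2: ⟨C=-2; E=∅; A=∅; R=[subR :: let q]⟩
step 3: ⟨C=((λw. (let q = w in q)) (if0 0 then 6 else 1)); E=∅; A=∅; R=[subL(-2) :: let q]⟩
step 4: ⟨C=(if0 0 then 6 else 1); E=∅; A=∅; R=[app :: subL(-2) :: let q]⟩
step 5: ⟨C=0; E=∅; A=∅; R=[if0 :: app :: subL(-2) :: let q]⟩
step 6: ⟨C=6; E=∅; A=∅; R=[app :: subL(-2) :: let q]⟩
step 7: ⟨C=(λw. (let q = w in q)); E=∅; A=[6]; R=[subL(-2) :: let q]⟩
step 8: ⟨C=(let q = w in q); E={w↦6}; A=∅; R=[subL(-2) :: let q]⟩
step 9: ⟨C=w; E={w↦6}; A=∅; R=[let q :: subL(-2) :: let q]⟩
step 10: ⟨C=q; E={q↦6, w↦6}; A=∅; R=[subL(-2) :: let q]⟩
step 11: ⟨C=8; E={q↦-8}; A=∅; R=∅⟩
→ final value 8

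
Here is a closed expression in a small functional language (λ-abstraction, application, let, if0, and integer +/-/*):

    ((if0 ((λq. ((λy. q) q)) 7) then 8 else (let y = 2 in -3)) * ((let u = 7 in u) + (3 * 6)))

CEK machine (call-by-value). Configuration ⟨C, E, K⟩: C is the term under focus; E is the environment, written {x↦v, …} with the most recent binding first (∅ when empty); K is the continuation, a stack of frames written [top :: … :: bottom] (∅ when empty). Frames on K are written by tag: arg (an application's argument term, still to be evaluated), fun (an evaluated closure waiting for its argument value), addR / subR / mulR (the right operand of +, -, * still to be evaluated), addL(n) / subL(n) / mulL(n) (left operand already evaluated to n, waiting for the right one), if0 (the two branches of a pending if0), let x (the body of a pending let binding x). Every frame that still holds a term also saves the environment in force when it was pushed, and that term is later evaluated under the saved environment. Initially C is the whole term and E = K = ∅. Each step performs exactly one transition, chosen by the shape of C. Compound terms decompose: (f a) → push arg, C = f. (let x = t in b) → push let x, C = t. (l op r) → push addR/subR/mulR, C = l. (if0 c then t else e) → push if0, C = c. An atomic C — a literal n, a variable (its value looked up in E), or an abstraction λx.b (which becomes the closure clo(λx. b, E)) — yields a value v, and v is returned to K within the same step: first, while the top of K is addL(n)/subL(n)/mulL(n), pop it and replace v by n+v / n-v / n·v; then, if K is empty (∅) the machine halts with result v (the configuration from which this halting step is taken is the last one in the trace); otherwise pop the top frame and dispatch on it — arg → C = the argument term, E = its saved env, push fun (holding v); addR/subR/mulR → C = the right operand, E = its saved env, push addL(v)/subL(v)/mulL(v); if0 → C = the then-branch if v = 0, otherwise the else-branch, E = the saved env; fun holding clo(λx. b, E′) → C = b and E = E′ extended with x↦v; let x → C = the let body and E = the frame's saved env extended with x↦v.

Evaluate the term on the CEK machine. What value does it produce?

Answer: -75

Execution trace:
0. ⟨C=((if0 ((λq. ((λy. q) q)) 7) then 8 else (let y = 2 in -3)) * ((let u = 7 in u) + (3 * 6))); E=∅; K=∅⟩
1. ⟨C=(if0 ((λq. ((λy. q) q)) 7) then 8 else (let y = 2 in -3)); E=∅; K=[mulR]⟩
2. ⟨C=((λq. ((λy. q) q)) 7); E=∅; K=[if0 :: mulR]⟩
3. ⟨C=(λq. ((λy. q) q)); E=∅; K=[arg :: if0 :: mulR]⟩
4. ⟨C=7; E=∅; K=[fun :: if0 :: mulR]⟩
5. ⟨C=((λy. q) q); E={q↦7}; K=[if0 :: mulR]⟩
6. ⟨C=(λy. q); E={q↦7}; K=[arg :: if0 :: mulR]⟩
7. ⟨C=q; E={q↦7}; K=[fun :: if0 :: mulR]⟩
8. ⟨C=q; E={y↦7, q↦7}; K=[if0 :: mulR]⟩
9. ⟨C=(let y = 2 in -3); E=∅; K=[mulR]⟩
10. ⟨C=2; E=∅; K=[let y :: mulR]⟩
11. ⟨C=-3; E={y↦2}; K=[mulR]⟩
12. ⟨C=((let u = 7 in u) + (3 * 6)); E=∅; K=[mulL(-3)]⟩
13. ⟨C=(let u = 7 in u); E=∅; K=[addR :: mulL(-3)]⟩
14. ⟨C=7; E=∅; K=[let u :: addR :: mulL(-3)]⟩
15. ⟨C=u; E={u↦7}; K=[addR :: mulL(-3)]⟩
16. ⟨C=(3 * 6); E=∅; K=[addL(7) :: mulL(-3)]⟩
17. ⟨C=3; E=∅; K=[mulR :: addL(7) :: mulL(-3)]⟩
18. ⟨C=6; E=∅; K=[mulL(3) :: addL(7) :: mulL(-3)]⟩
→ final value -75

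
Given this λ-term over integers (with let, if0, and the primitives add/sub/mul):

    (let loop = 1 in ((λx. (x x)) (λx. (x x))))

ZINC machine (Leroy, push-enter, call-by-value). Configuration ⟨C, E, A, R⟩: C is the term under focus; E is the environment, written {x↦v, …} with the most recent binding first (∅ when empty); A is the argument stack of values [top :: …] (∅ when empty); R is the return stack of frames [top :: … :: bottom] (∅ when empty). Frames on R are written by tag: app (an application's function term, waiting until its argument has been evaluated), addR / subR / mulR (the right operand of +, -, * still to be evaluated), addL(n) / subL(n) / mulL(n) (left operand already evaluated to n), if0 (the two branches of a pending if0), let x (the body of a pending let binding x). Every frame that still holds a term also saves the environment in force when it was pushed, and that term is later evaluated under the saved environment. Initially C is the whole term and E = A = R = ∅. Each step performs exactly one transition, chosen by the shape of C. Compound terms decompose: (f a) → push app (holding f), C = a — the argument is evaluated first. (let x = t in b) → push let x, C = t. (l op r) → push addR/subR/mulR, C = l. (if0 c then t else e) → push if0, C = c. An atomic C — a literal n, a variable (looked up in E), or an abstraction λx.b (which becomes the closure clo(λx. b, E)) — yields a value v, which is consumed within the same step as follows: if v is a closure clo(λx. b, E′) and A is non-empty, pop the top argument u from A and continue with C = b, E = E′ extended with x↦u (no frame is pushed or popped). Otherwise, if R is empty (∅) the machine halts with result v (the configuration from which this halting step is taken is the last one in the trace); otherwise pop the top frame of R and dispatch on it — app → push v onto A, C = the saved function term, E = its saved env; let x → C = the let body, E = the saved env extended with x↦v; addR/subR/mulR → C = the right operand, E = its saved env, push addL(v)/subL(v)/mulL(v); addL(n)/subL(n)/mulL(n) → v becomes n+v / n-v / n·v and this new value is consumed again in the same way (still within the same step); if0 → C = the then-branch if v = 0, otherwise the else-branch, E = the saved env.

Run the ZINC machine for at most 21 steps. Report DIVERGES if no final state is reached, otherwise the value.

step 0: <C=(let loop = 1 in ((λx. (x x)) (λx. (x x)))), E=∅, A=∅, R=∅>
step 1: <C=1, E=∅, A=∅, R=[let loop]>
step 2: <C=((λx. (x x)) (λx. (x x))), E={loop↦1}, A=∅, R=∅>
step 3: <C=(λx. (x x)), E={loop↦1}, A=∅, R=[app]>
step 4: <C=(λx. (x x)), E={loop↦1}, A=[clo(λx. (x x), {loop↦1})], R=∅>
step 5: <C=(x x), E={x↦clo(λx. (x x), {loop↦1}), loop↦1}, A=∅, R=∅>
step 6: <C=x, E={x↦clo(λx. (x x), {loop↦1}), loop↦1}, A=∅, R=[app]>
step 7: <C=x, E={x↦clo(λx. (x x), {loop↦1}), loop↦1}, A=[clo(λx. (x x), {loop↦1})], R=∅>
… configuration repeats with period 3 (steps 5–7 recur indefinitely) …

Answer: DIVERGES (no final state within 21 steps)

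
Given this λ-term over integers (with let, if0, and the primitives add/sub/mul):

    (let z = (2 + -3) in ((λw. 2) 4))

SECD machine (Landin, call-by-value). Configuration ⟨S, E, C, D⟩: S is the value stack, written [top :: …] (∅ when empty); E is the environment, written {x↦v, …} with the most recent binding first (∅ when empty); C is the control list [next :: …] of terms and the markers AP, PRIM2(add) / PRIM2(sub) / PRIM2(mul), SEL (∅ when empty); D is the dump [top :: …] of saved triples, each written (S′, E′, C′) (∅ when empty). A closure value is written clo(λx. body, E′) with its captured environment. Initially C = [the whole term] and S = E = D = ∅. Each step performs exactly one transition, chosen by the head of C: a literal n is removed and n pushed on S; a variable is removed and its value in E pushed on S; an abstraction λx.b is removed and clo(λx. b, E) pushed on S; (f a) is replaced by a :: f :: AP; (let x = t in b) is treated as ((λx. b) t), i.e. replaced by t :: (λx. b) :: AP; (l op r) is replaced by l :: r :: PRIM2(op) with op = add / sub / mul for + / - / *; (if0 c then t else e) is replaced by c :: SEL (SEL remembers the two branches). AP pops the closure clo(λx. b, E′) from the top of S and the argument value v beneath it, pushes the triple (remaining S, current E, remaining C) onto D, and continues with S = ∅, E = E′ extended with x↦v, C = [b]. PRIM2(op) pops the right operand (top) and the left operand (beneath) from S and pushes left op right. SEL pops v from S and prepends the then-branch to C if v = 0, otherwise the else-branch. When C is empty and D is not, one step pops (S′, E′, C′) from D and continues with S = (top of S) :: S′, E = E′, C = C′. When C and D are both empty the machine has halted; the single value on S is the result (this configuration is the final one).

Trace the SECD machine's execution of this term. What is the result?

Answer: 2

Execution trace:
step 0: <S=∅, E=∅, C=[(let z = (2 + -3) in ((λw. 2) 4))], D=∅>
step 1: <S=∅, E=∅, C=[(2 + -3) :: (λz. ((λw. 2) 4)) :: AP], D=∅>
step 2: <S=∅, E=∅, C=[2 :: -3 :: PRIM2(add) :: (λz. ((λw. 2) 4)) :: AP], D=∅>
step 3: <S=[2], E=∅, C=[-3 :: PRIM2(add) :: (λz. ((λw. 2) 4)) :: AP], D=∅>
step 4: <S=[-3 :: 2], E=∅, C=[PRIM2(add) :: (λz. ((λw. 2) 4)) :: AP], D=∅>
step 5: <S=[-1], E=∅, C=[(λz. ((λw. 2) 4)) :: AP], D=∅>
step 6: <S=[clo(λz. ((λw. 2) 4), ∅) :: -1], E=∅, C=[AP], D=∅>
step 7: <S=∅, E={z↦-1}, C=[((λw. 2) 4)], D=[(∅, ∅, ∅)]>
step 8: <S=∅, E={z↦-1}, C=[4 :: (λw. 2) :: AP], D=[(∅, ∅, ∅)]>
step 9: <S=[4], E={z↦-1}, C=[(λw. 2) :: AP], D=[(∅, ∅, ∅)]>
step 10: <S=[clo(λw. 2, {z↦-1}) :: 4], E={z↦-1}, C=[AP], D=[(∅, ∅, ∅)]>
step 11: <S=∅, E={w↦4, z↦-1}, C=[2], D=[(∅, {z↦-1}, ∅) :: (∅, ∅, ∅)]>
step 12: <S=[2], E={w↦4, z↦-1}, C=∅, D=[(∅, {z↦-1}, ∅) :: (∅, ∅, ∅)]>
step 13: <S=[2], E={z↦-1}, C=∅, D=[(∅, ∅, ∅)]>
step 14: <S=[2], E=∅, C=∅, D=∅>
→ final value 2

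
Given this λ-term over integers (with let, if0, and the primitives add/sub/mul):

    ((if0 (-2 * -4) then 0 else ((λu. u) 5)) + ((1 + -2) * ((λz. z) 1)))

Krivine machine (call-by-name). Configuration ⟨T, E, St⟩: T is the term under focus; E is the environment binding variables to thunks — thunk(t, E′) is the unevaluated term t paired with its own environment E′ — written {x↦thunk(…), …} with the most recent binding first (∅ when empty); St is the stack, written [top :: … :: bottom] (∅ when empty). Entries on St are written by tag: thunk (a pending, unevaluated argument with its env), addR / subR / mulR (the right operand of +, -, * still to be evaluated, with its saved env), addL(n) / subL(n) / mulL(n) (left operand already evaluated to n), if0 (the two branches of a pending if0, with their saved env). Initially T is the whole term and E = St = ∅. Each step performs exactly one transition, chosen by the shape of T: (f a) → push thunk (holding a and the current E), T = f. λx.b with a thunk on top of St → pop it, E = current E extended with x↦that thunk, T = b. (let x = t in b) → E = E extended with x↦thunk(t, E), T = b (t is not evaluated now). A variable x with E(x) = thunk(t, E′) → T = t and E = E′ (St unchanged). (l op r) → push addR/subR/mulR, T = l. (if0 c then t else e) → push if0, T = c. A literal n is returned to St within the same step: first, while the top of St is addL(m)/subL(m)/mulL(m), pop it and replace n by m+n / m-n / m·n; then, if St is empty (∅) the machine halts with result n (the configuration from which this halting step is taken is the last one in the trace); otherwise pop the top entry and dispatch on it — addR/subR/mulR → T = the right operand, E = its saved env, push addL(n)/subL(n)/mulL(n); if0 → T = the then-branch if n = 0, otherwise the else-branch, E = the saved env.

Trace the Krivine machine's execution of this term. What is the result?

0. [T=((if0 (-2 * -4) then 0 else ((λu. u) 5)) + ((1 + -2) * ((λz. z) 1))) | E=∅ | St=∅]
1. [T=(if0 (-2 * -4) then 0 else ((λu. u) 5)) | E=∅ | St=[addR]]
2. [T=(-2 * -4) | E=∅ | St=[if0 :: addR]]
3. [T=-2 | E=∅ | St=[mulR :: if0 :: addR]]
4. [T=-4 | E=∅ | St=[mulL(-2) :: if0 :: addR]]
5. [T=((λu. u) 5) | E=∅ | St=[addR]]
6. [T=(λu. u) | E=∅ | St=[thunk :: addR]]
7. [T=u | E={u↦thunk(5, ∅)} | St=[addR]]
8. [T=5 | E=∅ | St=[addR]]
9. [T=((1 + -2) * ((λz. z) 1)) | E=∅ | St=[addL(5)]]
10. [T=(1 + -2) | E=∅ | St=[mulR :: addL(5)]]
11. [T=1 | E=∅ | St=[addR :: mulR :: addL(5)]]
12. [T=-2 | E=∅ | St=[addL(1) :: mulR :: addL(5)]]
13. [T=((λz. z) 1) | E=∅ | St=[mulL(-1) :: addL(5)]]
14. [T=(λz. z) | E=∅ | St=[thunk :: mulL(-1) :: addL(5)]]
15. [T=z | E={z↦thunk(1, ∅)} | St=[mulL(-1) :: addL(5)]]
16. [T=1 | E=∅ | St=[mulL(-1) :: addL(5)]]
→ final value 4

Answer: 4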